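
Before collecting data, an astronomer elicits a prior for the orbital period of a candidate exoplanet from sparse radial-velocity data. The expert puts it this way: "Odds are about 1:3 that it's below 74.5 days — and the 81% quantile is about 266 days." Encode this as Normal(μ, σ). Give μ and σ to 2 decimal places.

For Normal(μ,σ), the p-quantile is μ + z_p·σ. Here z_{0.25} = -0.6745, z_{0.81} = 0.8779.
So 74.5 = μ − 0.6745σ and 266 = μ + 0.8779σ.
Subtracting: σ = (266 − 74.5)/(0.8779 − (-0.6745)) = 123.36.
Then μ = 74.5 − (-0.6745)·123.36 = 157.70.

μ = 157.70, σ = 123.36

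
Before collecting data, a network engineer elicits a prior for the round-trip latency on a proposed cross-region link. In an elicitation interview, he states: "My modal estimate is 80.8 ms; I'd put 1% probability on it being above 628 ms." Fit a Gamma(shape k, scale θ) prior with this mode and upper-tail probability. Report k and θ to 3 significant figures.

Gamma(k,θ) with k>1 has mode (k−1)θ, so θ = 80.8/(k−1).
Need P(X < 628) = 0.99 with θ tied to k this way. Start at k = 2, θ = 80.8: P(X<628) ≈ 0.996.
Too high — lower k to spread out. Iterating converges to k ≈ 1.81.
Then θ = 80.8/(1.81−1) ≈ 100.

k ≈ 1.81, θ ≈ 100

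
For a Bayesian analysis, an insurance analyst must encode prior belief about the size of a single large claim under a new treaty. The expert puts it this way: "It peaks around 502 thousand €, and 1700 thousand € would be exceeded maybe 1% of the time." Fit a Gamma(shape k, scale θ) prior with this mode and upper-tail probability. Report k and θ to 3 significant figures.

Gamma(k,θ) with k>1 has mode (k−1)θ, so θ = 502/(k−1).
Need P(X < 1700) = 0.99 with θ tied to k this way. Start at k = 2, θ = 502: P(X<1700) ≈ 0.852.
Too low — raise k to concentrate. Iterating converges to k ≈ 3.94.
Then θ = 502/(3.94−1) ≈ 171.

k ≈ 3.94, θ ≈ 171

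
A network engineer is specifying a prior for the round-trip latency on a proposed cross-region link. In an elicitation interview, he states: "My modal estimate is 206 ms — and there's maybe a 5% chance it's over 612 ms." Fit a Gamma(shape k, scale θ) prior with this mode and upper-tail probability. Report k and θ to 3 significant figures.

Gamma(k,θ) with k>1 has mode (k−1)θ, so θ = 206/(k−1).
Need P(X < 612) = 0.95 with θ tied to k this way. Start at k = 2, θ = 206: P(X<612) ≈ 0.796.
Too low — raise k to concentrate. Iterating converges to k ≈ 3.24.
Then θ = 206/(3.24−1) ≈ 92.

k ≈ 3.24, θ ≈ 92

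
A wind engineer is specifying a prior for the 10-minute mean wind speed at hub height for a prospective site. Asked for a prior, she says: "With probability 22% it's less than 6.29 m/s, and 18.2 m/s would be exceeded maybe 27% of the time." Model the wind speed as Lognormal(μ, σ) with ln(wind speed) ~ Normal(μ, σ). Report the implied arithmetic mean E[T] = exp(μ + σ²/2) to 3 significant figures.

E[T] ≈ 15.3 m/s

If T ~ Lognormal(μ,σ) then ln T ~ Normal(μ,σ), so the p-quantile of ln T is μ + z_p·σ.
ln(6.29) = 1.839 and ln(18.2) = 2.901; z_{0.22} = -0.7722, z_{0.73} = 0.6128.
σ = (2.901 − 1.839)/(0.6128 − (-0.7722)) = 0.767.
μ = 1.839 − (-0.7722)·0.767 = 2.431.
E[T] = exp(μ + σ²/2) = exp(2.431 + 0.2942) = 15.3 m/s.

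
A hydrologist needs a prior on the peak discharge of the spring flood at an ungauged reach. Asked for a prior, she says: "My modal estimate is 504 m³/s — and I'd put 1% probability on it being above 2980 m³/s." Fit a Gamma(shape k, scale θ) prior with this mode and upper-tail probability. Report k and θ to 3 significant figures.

Gamma(k,θ) with k>1 has mode (k−1)θ, so θ = 504/(k−1).
Need P(X < 2980) = 0.99 with θ tied to k this way. Start at k = 2, θ = 504: P(X<2980) ≈ 0.981.
Too low — raise k to concentrate. Iterating converges to k ≈ 2.18.
Then θ = 504/(2.18−1) ≈ 428.

k ≈ 2.18, θ ≈ 428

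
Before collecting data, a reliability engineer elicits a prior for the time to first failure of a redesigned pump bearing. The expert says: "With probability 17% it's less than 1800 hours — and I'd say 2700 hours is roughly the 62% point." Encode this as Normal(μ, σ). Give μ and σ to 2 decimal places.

For Normal(μ,σ), the p-quantile is μ + z_p·σ. Here z_{0.17} = -0.9542, z_{0.62} = 0.3055.
So 1800 = μ − 0.9542σ and 2700 = μ + 0.3055σ.
Subtracting: σ = (2700 − 1800)/(0.3055 − (-0.9542)) = 714.49.
Then μ = 1800 − (-0.9542)·714.49 = 2481.74.

μ = 2481.74, σ = 714.49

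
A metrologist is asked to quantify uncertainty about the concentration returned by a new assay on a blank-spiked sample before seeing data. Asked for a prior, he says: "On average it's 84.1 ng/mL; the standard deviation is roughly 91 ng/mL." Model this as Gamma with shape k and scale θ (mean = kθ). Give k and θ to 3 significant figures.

k ≈ 0.854, θ ≈ 98.5

For Gamma(k, scale θ): mean = kθ, variance = kθ², so CV = 1/√k.
CV = SD/mean = 91/84.1 = 1.082, hence k = 1/CV² = 0.854.
Then θ = mean/k = 84.1/0.854 = 98.5.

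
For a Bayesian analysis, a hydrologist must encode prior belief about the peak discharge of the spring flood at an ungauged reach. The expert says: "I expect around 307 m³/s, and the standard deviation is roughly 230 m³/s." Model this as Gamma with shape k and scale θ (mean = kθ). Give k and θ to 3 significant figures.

k ≈ 1.78, θ ≈ 172

For Gamma(k, scale θ): mean = kθ, variance = kθ², so CV = 1/√k.
CV = SD/mean = 230/307 = 0.7492, hence k = 1/CV² = 1.78.
Then θ = mean/k = 307/1.78 = 172.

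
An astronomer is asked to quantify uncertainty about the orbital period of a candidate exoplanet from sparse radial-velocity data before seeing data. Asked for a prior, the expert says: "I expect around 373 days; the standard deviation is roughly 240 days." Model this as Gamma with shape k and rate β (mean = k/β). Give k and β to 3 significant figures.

k ≈ 2.42, β ≈ 0.00648

For Gamma(k, rate β): mean = k/β, variance = k/β², so CV = 1/√k.
CV = SD/mean = 240/373 = 0.6434, hence k = 1/CV² = 2.42.
Then β = k/mean = 2.42/373 = 0.00648.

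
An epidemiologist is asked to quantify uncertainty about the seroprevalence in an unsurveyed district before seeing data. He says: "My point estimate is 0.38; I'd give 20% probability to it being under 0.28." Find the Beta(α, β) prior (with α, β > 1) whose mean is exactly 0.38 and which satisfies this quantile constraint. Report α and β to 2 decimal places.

α ≈ 6.52, β ≈ 10.64

With mean 0.38 fixed, write α = 0.38s, β = 0.62s where s = α+β.
Need P(θ < 0.28) = 0.2 under Beta(0.38s, 0.62s). Normal approximation: (q−m)/√(m(1−m)/s) ≈ z_{0.2} = -0.842, so s ≈ 0.38·0.62·(-0.842)²/(0.28−0.38)² = 16.7.
At s = 16.7: P(θ<0.28) ≈ 0.204. Adjusting to match 0.2 gives s ≈ 17.16.
So α = 0.38·17.16 ≈ 6.52, β = 0.62·17.16 ≈ 10.64.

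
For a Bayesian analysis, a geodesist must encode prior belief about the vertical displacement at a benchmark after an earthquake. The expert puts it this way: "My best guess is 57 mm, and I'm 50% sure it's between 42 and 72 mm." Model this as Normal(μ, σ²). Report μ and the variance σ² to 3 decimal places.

μ = 57.000, σ² = 494.575

A symmetric 50% interval runs μ ± z·σ with z = 0.6745.
Half-width = 15, so σ = 15/0.6745 = 22.2390 and σ² = 494.575.
μ is the stated best guess, 57.000.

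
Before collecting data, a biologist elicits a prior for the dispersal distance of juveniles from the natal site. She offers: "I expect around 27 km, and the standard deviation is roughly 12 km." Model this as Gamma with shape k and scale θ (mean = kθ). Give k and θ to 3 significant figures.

k ≈ 5.06, θ ≈ 5.33

For Gamma(k, scale θ): mean = kθ, variance = kθ², so CV = 1/√k.
CV = SD/mean = 12/27 = 0.4444, hence k = 1/CV² = 5.06.
Then θ = mean/k = 27/5.06 = 5.33.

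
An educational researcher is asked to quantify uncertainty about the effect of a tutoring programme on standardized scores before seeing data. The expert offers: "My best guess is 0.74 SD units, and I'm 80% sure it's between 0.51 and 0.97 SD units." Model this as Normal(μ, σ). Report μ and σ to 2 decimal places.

A symmetric 80% interval runs μ ± z·σ with z = 1.282.
Half-width = 0.23, so σ = 0.23/1.282 = 0.18.
μ is the stated best guess, 0.74.

μ = 0.74, σ = 0.18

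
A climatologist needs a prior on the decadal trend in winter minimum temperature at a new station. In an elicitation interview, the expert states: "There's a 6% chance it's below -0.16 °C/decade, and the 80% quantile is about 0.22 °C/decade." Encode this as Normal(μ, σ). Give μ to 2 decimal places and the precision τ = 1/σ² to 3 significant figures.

μ = 0.09, τ = 39.8

The p-quantile of Normal(μ,σ) is μ + z_p·σ, with z_{0.06} = -1.555 and z_{0.8} = 0.8416.
Eliminate σ: μ = (z₂·x₁ − z₁·x₂)/(z₂ − z₁) = (0.8416·-0.16 − (-1.555)·0.22)/2.396 = 0.09.
Then σ = (x₂ − x₁)/(z₂ − z₁) = (0.22 − -0.16)/2.396 = 0.16.
Precision τ = 1/σ² = 1/0.1586² = 39.8.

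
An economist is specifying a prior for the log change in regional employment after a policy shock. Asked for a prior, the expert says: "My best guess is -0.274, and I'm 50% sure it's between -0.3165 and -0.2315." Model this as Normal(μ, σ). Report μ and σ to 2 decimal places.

μ = -0.27, σ = 0.06

A symmetric 50% interval runs μ ± z·σ with z = 0.6745.
Half-width = 0.0425, so σ = 0.0425/0.6745 = 0.06.
μ is the stated best guess, -0.27.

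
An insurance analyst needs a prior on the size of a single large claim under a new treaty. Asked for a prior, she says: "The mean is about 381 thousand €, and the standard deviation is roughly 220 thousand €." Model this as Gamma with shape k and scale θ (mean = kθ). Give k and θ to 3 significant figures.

k ≈ 3, θ ≈ 127

For Gamma(k, scale θ): mean = kθ, variance = kθ², so CV = 1/√k.
CV = SD/mean = 220/381 = 0.5774, hence k = 1/CV² = 3.
Then θ = mean/k = 381/3 = 127.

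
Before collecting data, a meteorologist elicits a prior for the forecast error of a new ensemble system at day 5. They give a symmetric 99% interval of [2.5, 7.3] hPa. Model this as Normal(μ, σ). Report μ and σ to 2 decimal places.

A symmetric 99% interval runs μ ± z·σ with z = 2.576.
Half-width = 2.4, so σ = 2.4/2.576 = 0.93.
μ is the interval midpoint, 4.90.

μ = 4.90, σ = 0.93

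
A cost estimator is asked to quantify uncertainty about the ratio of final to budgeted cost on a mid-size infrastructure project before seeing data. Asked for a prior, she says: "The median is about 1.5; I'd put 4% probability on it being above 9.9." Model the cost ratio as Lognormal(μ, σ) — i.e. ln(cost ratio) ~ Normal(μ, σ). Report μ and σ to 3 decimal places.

μ ≈ 0.405, σ ≈ 1.078

If T ~ Lognormal(μ,σ) then ln T ~ Normal(μ,σ), so the p-quantile of ln T is μ + z_p·σ.
ln(1.5) = 0.4055 and ln(9.9) = 2.293; z_{0.5} = 0, z_{0.96} = 1.751.
σ = (2.293 − 0.4055)/(1.751 − (0)) = 1.078.
μ = 0.4055 − (0)·1.078 = 0.405.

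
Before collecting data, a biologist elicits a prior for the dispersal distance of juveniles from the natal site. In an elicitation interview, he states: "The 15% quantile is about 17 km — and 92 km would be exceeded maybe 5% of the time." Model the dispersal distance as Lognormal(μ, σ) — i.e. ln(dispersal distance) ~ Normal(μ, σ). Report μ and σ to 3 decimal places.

μ ≈ 3.486, σ ≈ 0.630

If T ~ Lognormal(μ,σ) then ln T ~ Normal(μ,σ), so the p-quantile of ln T is μ + z_p·σ.
ln(17) = 2.833 and ln(92) = 4.522; z_{0.15} = -1.036, z_{0.95} = 1.645.
σ = (4.522 − 2.833)/(1.645 − (-1.036)) = 0.630.
μ = 2.833 − (-1.036)·0.630 = 3.486.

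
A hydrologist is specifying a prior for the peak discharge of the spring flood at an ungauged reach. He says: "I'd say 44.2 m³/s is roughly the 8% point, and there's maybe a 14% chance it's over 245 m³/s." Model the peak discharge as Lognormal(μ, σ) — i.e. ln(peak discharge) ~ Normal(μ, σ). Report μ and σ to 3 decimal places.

If T ~ Lognormal(μ,σ) then ln T ~ Normal(μ,σ), so the p-quantile of ln T is μ + z_p·σ.
ln(44.2) = 3.789 and ln(245) = 5.501; z_{0.08} = -1.405, z_{0.86} = 1.08.
σ = (5.501 − 3.789)/(1.08 − (-1.405)) = 0.689.
μ = 3.789 − (-1.405)·0.689 = 4.757.

μ ≈ 4.757, σ ≈ 0.689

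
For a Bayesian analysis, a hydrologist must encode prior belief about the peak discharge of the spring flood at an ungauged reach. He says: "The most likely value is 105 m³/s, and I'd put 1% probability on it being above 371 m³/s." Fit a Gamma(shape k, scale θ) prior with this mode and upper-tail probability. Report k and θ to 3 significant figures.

Gamma(k,θ) with k>1 has mode (k−1)θ, so θ = 105/(k−1).
Need P(X < 371) = 0.99 with θ tied to k this way. Start at k = 2, θ = 105: P(X<371) ≈ 0.868.
Too low — raise k to concentrate. Iterating converges to k ≈ 3.71.
Then θ = 105/(3.71−1) ≈ 38.7.

k ≈ 3.71, θ ≈ 38.7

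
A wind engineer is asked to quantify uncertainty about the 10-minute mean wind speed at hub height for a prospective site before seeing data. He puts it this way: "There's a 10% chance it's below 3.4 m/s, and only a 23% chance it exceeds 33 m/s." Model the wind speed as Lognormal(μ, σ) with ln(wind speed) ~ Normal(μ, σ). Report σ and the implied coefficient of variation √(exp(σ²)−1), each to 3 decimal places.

σ ≈ 1.125, CV ≈ 1.595

If T ~ Lognormal(μ,σ) then ln T ~ Normal(μ,σ), so the p-quantile of ln T is μ + z_p·σ.
ln(3.4) = 1.224 and ln(33) = 3.497; z_{0.1} = -1.282, z_{0.77} = 0.7388.
σ = (3.497 − 1.224)/(0.7388 − (-1.282)) = 1.125.
μ = 1.224 − (-1.282)·1.125 = 2.665.
CV = √(exp(σ²)−1) = √(exp(1.2654)−1) = 1.595.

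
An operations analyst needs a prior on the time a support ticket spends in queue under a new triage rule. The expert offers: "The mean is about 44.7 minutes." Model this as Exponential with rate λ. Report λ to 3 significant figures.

Exponential mean = 1/λ, so λ = 1/44.7 = 0.0224.

λ ≈ 0.0224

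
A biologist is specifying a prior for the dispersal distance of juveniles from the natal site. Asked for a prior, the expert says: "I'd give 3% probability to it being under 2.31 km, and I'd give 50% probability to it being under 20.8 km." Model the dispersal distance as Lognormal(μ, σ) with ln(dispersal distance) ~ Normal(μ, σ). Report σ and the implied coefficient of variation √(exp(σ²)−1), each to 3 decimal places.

σ ≈ 1.168, CV ≈ 1.708

If T ~ Lognormal(μ,σ) then ln T ~ Normal(μ,σ), so the p-quantile of ln T is μ + z_p·σ.
ln(2.31) = 0.8372 and ln(20.8) = 3.035; z_{0.03} = -1.881, z_{0.5} = 0.
σ = (3.035 − 0.8372)/(0 − (-1.881)) = 1.168.
μ = 0.8372 − (-1.881)·1.168 = 3.035.
CV = √(exp(σ²)−1) = √(exp(1.3654)−1) = 1.708.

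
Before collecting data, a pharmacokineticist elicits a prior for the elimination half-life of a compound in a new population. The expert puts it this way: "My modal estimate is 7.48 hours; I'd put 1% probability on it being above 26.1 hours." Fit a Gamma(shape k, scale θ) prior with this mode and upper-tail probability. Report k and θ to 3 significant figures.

k ≈ 3.78, θ ≈ 2.69

Gamma(k,θ) with k>1 has mode (k−1)θ, so θ = 7.48/(k−1).
Need P(X < 26.1) = 0.99 with θ tied to k this way. Start at k = 2, θ = 7.48: P(X<26.1) ≈ 0.863.
Too low — raise k to concentrate. Iterating converges to k ≈ 3.78.
Then θ = 7.48/(3.78−1) ≈ 2.69.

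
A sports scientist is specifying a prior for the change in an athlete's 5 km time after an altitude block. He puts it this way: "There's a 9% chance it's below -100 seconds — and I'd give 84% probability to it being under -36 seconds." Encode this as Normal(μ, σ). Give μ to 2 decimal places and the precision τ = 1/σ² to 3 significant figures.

For Normal(μ,σ), the p-quantile is μ + z_p·σ. Here z_{0.09} = -1.341, z_{0.84} = 0.9945.
So -100 = μ − 1.341σ and -36 = μ + 0.9945σ.
Subtracting: σ = (-36 − -100)/(0.9945 − (-1.341)) = 27.41.
Then μ = -100 − (-1.341)·27.41 = -63.25.
Precision τ = 1/σ² = 1/27.41² = 0.00133.

μ = -63.25, τ = 0.00133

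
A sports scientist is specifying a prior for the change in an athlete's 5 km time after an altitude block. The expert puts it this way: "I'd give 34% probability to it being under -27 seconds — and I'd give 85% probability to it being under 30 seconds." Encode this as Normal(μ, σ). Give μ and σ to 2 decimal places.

μ = -10.77, σ = 39.34

For Normal(μ,σ), the p-quantile is μ + z_p·σ. Here z_{0.34} = -0.4125, z_{0.85} = 1.036.
So -27 = μ − 0.4125σ and 30 = μ + 1.036σ.
Subtracting: σ = (30 − -27)/(1.036 − (-0.4125)) = 39.34.
Then μ = -27 − (-0.4125)·39.34 = -10.77.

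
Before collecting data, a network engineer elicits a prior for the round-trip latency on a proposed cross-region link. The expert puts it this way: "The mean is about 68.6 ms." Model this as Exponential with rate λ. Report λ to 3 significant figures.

λ ≈ 0.0146

Exponential mean = 1/λ, so λ = 1/68.6 = 0.0146.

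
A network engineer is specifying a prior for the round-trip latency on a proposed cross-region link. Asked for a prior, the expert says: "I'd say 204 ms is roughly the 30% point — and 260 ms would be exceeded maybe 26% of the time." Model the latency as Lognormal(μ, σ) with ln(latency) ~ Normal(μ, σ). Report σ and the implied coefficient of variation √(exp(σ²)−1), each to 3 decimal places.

If T ~ Lognormal(μ,σ) then ln T ~ Normal(μ,σ), so the p-quantile of ln T is μ + z_p·σ.
ln(204) = 5.318 and ln(260) = 5.561; z_{0.3} = -0.5244, z_{0.74} = 0.6433.
σ = (5.561 − 5.318)/(0.6433 − (-0.5244)) = 0.208.
μ = 5.318 − (-0.5244)·0.208 = 5.427.
CV = √(exp(σ²)−1) = √(exp(0.0431)−1) = 0.210.

σ ≈ 0.208, CV ≈ 0.210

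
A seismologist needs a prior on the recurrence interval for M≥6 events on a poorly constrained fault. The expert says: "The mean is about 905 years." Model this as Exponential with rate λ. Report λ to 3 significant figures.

λ ≈ 0.0011

Exponential mean = 1/λ, so λ = 1/905.0 = 0.0011.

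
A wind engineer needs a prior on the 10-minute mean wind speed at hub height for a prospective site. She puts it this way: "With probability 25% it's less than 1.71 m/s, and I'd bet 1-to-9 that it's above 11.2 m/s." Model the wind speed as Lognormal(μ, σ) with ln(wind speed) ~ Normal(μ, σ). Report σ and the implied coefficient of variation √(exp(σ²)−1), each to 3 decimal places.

σ ≈ 0.961, CV ≈ 1.232

If T ~ Lognormal(μ,σ) then ln T ~ Normal(μ,σ), so the p-quantile of ln T is μ + z_p·σ.
ln(1.71) = 0.5365 and ln(11.2) = 2.416; z_{0.25} = -0.6745, z_{0.9} = 1.282.
σ = (2.416 − 0.5365)/(1.282 − (-0.6745)) = 0.961.
μ = 0.5365 − (-0.6745)·0.961 = 1.185.
CV = √(exp(σ²)−1) = √(exp(0.9232)−1) = 1.232.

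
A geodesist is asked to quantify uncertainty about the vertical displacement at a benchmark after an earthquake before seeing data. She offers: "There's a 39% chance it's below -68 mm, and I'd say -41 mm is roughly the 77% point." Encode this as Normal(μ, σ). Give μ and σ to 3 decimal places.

For Normal(μ,σ), the p-quantile is μ + z_p·σ. Here z_{0.39} = -0.2793, z_{0.77} = 0.7388.
So -68 = μ − 0.2793σ and -41 = μ + 0.7388σ.
Subtracting: σ = (-41 − -68)/(0.7388 − (-0.2793)) = 26.518.
Then μ = -68 − (-0.2793)·26.518 = -60.593.

μ = -60.593, σ = 26.518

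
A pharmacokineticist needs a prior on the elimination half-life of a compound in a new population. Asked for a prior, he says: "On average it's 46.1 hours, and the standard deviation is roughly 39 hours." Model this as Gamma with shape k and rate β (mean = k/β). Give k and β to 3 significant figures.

For Gamma(k, rate β): mean = k/β, variance = k/β², so CV = 1/√k.
CV = SD/mean = 39/46.1 = 0.846, hence k = 1/CV² = 1.4.
Then β = k/mean = 1.4/46.1 = 0.0303.

k ≈ 1.4, β ≈ 0.0303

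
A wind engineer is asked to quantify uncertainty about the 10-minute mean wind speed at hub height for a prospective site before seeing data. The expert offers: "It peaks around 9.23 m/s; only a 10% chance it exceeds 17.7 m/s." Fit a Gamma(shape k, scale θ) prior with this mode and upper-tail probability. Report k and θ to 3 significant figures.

k ≈ 5.51, θ ≈ 2.05

Gamma(k,θ) with k>1 has mode (k−1)θ, so θ = 9.23/(k−1).
Need P(X < 17.7) = 0.9 with θ tied to k this way. Start at k = 2, θ = 9.23: P(X<17.7) ≈ 0.571.
Too low — raise k to concentrate. Iterating converges to k ≈ 5.51.
Then θ = 9.23/(5.51−1) ≈ 2.05.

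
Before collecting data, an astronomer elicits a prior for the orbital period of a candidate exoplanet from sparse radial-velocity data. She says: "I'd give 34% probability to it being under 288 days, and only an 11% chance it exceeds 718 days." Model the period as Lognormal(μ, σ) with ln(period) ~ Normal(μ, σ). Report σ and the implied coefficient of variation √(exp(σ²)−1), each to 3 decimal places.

σ ≈ 0.557, CV ≈ 0.604

If T ~ Lognormal(μ,σ) then ln T ~ Normal(μ,σ), so the p-quantile of ln T is μ + z_p·σ.
ln(288) = 5.663 and ln(718) = 6.576; z_{0.34} = -0.4125, z_{0.89} = 1.227.
σ = (6.576 − 5.663)/(1.227 − (-0.4125)) = 0.557.
μ = 5.663 − (-0.4125)·0.557 = 5.893.
CV = √(exp(σ²)−1) = √(exp(0.3107)−1) = 0.604.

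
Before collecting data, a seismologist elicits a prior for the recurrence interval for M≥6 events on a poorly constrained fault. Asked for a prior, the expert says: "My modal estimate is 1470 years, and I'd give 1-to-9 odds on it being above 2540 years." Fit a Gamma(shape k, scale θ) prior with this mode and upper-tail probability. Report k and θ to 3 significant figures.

k ≈ 7.34, θ ≈ 232

Gamma(k,θ) with k>1 has mode (k−1)θ, so θ = 1470/(k−1).
Need P(X < 2540) = 0.9 with θ tied to k this way. Start at k = 2, θ = 1470: P(X<2540) ≈ 0.515.
Too low — raise k to concentrate. Iterating converges to k ≈ 7.34.
Then θ = 1470/(7.34−1) ≈ 232.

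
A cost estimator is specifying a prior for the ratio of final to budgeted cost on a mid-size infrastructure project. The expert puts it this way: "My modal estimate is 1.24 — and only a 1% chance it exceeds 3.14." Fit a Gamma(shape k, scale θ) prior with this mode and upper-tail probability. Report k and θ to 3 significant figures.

k ≈ 6.42, θ ≈ 0.229

Gamma(k,θ) with k>1 has mode (k−1)θ, so θ = 1.24/(k−1).
Need P(X < 3.14) = 0.99 with θ tied to k this way. Start at k = 2, θ = 1.24: P(X<3.14) ≈ 0.719.
Too low — raise k to concentrate. Iterating converges to k ≈ 6.42.
Then θ = 1.24/(6.42−1) ≈ 0.229.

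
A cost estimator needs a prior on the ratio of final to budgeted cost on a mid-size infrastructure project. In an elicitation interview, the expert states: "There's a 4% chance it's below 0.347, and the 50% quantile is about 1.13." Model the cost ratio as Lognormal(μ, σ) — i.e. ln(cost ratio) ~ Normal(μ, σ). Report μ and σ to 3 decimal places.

μ ≈ 0.122, σ ≈ 0.674

If T ~ Lognormal(μ,σ) then ln T ~ Normal(μ,σ), so the p-quantile of ln T is μ + z_p·σ.
ln(0.347) = -1.058 and ln(1.13) = 0.1222; z_{0.04} = -1.751, z_{0.5} = 0.
σ = (0.1222 − -1.058)/(0 − (-1.751)) = 0.674.
μ = -1.058 − (-1.751)·0.674 = 0.122.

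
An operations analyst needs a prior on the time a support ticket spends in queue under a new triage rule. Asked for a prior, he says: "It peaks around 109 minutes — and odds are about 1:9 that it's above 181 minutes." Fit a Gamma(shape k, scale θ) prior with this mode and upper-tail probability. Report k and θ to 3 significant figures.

Gamma(k,θ) with k>1 has mode (k−1)θ, so θ = 109/(k−1).
Need P(X < 181) = 0.9 with θ tied to k this way. Start at k = 2, θ = 109: P(X<181) ≈ 0.494.
Too low — raise k to concentrate. Iterating converges to k ≈ 8.34.
Then θ = 109/(8.34−1) ≈ 14.8.

k ≈ 8.34, θ ≈ 14.8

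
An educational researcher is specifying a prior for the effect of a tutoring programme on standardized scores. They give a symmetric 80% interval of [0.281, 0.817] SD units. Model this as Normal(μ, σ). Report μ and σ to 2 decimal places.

μ = 0.55, σ = 0.21

A symmetric 80% interval runs μ ± z·σ with z = 1.282.
Half-width = 0.268, so σ = 0.268/1.282 = 0.21.
μ is the interval midpoint, 0.55.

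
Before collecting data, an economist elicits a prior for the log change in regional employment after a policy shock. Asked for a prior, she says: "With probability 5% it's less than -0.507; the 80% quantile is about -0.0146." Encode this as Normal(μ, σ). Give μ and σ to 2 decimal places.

For Normal(μ,σ), the p-quantile is μ + z_p·σ. Here z_{0.05} = -1.645, z_{0.8} = 0.8416.
So -0.507 = μ − 1.645σ and -0.0146 = μ + 0.8416σ.
Subtracting: σ = (-0.0146 − -0.507)/(0.8416 − (-1.645)) = 0.20.
Then μ = -0.507 − (-1.645)·0.20 = -0.18.

μ = -0.18, σ = 0.20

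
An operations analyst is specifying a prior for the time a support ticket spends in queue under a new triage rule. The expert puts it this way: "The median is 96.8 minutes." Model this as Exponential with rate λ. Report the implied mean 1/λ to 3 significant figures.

Exponential median = ln 2 / λ, so λ = ln 2 / 96.8 = 0.00716.
Mean = 1/λ = 140 minutes.

mean ≈ 140 minutes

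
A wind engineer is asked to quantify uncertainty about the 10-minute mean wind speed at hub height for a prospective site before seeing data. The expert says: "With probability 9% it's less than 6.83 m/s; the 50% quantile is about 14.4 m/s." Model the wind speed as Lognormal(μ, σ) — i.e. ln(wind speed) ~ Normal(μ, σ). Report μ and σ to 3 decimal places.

If T ~ Lognormal(μ,σ) then ln T ~ Normal(μ,σ), so the p-quantile of ln T is μ + z_p·σ.
ln(6.83) = 1.921 and ln(14.4) = 2.667; z_{0.09} = -1.341, z_{0.5} = 0.
σ = (2.667 − 1.921)/(0 − (-1.341)) = 0.556.
μ = 1.921 − (-1.341)·0.556 = 2.667.

μ ≈ 2.667, σ ≈ 0.556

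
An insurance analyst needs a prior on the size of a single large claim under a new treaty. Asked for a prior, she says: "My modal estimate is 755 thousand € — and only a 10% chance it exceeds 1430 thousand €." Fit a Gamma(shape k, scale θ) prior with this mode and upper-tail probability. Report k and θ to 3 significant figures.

k ≈ 5.69, θ ≈ 161

Gamma(k,θ) with k>1 has mode (k−1)θ, so θ = 755/(k−1).
Need P(X < 1430) = 0.9 with θ tied to k this way. Start at k = 2, θ = 755: P(X<1430) ≈ 0.565.
Too low — raise k to concentrate. Iterating converges to k ≈ 5.69.
Then θ = 755/(5.69−1) ≈ 161.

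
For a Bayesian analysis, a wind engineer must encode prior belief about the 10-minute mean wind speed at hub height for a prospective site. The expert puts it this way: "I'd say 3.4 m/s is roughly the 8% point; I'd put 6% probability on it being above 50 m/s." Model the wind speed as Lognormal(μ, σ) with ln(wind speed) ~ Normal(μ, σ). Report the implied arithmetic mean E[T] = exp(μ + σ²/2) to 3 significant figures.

If T ~ Lognormal(μ,σ) then ln T ~ Normal(μ,σ), so the p-quantile of ln T is μ + z_p·σ.
ln(3.4) = 1.224 and ln(50) = 3.912; z_{0.08} = -1.405, z_{0.94} = 1.555.
σ = (3.912 − 1.224)/(1.555 − (-1.405)) = 0.908.
μ = 1.224 − (-1.405)·0.908 = 2.500.
E[T] = exp(μ + σ²/2) = exp(2.500 + 0.4124) = 18.4 m/s.

E[T] ≈ 18.4 m/s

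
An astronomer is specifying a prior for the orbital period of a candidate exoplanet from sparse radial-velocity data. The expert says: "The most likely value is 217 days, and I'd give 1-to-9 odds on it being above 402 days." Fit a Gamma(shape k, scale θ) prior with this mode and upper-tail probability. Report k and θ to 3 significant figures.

Gamma(k,θ) with k>1 has mode (k−1)θ, so θ = 217/(k−1).
Need P(X < 402) = 0.9 with θ tied to k this way. Start at k = 2, θ = 217: P(X<402) ≈ 0.553.
Too low — raise k to concentrate. Iterating converges to k ≈ 6.02.
Then θ = 217/(6.02−1) ≈ 43.2.

k ≈ 6.02, θ ≈ 43.2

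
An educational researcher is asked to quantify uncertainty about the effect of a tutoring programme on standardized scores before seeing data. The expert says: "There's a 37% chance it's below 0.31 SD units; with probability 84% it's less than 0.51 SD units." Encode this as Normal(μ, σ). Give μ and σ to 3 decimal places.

μ = 0.360, σ = 0.151

For Normal(μ,σ), the p-quantile is μ + z_p·σ. Here z_{0.37} = -0.3319, z_{0.84} = 0.9945.
So 0.31 = μ − 0.3319σ and 0.51 = μ + 0.9945σ.
Subtracting: σ = (0.51 − 0.31)/(0.9945 − (-0.3319)) = 0.151.
Then μ = 0.31 − (-0.3319)·0.151 = 0.360.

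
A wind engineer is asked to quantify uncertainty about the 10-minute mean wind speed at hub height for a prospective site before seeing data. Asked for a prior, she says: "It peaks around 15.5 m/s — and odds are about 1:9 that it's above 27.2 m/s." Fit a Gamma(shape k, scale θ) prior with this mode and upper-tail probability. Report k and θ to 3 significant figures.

Gamma(k,θ) with k>1 has mode (k−1)θ, so θ = 15.5/(k−1).
Need P(X < 27.2) = 0.9 with θ tied to k this way. Start at k = 2, θ = 15.5: P(X<27.2) ≈ 0.524.
Too low — raise k to concentrate. Iterating converges to k ≈ 7.01.
Then θ = 15.5/(7.01−1) ≈ 2.58.

k ≈ 7.01, θ ≈ 2.58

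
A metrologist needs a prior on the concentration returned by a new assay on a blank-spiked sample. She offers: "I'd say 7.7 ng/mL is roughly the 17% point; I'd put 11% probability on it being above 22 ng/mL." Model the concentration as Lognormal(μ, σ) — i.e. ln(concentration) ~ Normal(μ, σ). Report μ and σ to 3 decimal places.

μ ≈ 2.501, σ ≈ 0.481

If T ~ Lognormal(μ,σ) then ln T ~ Normal(μ,σ), so the p-quantile of ln T is μ + z_p·σ.
ln(7.7) = 2.041 and ln(22) = 3.091; z_{0.17} = -0.9542, z_{0.89} = 1.227.
σ = (3.091 − 2.041)/(1.227 − (-0.9542)) = 0.481.
μ = 2.041 − (-0.9542)·0.481 = 2.501.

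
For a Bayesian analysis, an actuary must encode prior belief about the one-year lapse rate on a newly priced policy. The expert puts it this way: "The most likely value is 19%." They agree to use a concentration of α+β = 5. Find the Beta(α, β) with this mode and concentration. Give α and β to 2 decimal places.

For α,β > 1 the Beta mode is (α−1)/(α+β−2). With α+β = 5, the mode is (α−1)/3.
Set (α−1)/3 = 0.19 → α = 1 + 0.19·3 = 1.57.
β = 5 − α = 3.43.

α = 1.57, β = 3.43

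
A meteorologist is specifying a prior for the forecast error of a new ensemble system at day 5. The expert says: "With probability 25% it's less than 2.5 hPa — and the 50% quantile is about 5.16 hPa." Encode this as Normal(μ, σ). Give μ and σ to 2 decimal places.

μ = 5.16, σ = 3.94

The p-quantile of Normal(μ,σ) is μ + z_p·σ, with z_{0.25} = -0.6745 and z_{0.5} = 0.
Eliminate σ: μ = (z₂·x₁ − z₁·x₂)/(z₂ − z₁) = (0·2.5 − (-0.6745)·5.16)/0.6745 = 5.16.
Then σ = (x₂ − x₁)/(z₂ − z₁) = (5.16 − 2.5)/0.6745 = 3.94.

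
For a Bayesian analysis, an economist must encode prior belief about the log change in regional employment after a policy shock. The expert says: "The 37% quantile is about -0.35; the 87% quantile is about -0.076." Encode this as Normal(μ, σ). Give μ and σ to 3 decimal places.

μ = -0.288, σ = 0.188

For Normal(μ,σ), the p-quantile is μ + z_p·σ. Here z_{0.37} = -0.3319, z_{0.87} = 1.126.
So -0.35 = μ − 0.3319σ and -0.076 = μ + 1.126σ.
Subtracting: σ = (-0.076 − -0.35)/(1.126 − (-0.3319)) = 0.188.
Then μ = -0.35 − (-0.3319)·0.188 = -0.288.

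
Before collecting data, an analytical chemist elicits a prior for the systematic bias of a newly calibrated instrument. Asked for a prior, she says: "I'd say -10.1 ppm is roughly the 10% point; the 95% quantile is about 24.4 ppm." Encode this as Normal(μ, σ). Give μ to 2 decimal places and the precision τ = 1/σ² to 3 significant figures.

μ = 5.01, τ = 0.00719

The p-quantile of Normal(μ,σ) is μ + z_p·σ, with z_{0.1} = -1.282 and z_{0.95} = 1.645.
Eliminate σ: μ = (z₂·x₁ − z₁·x₂)/(z₂ − z₁) = (1.645·-10.1 − (-1.282)·24.4)/2.926 = 5.01.
Then σ = (x₂ − x₁)/(z₂ − z₁) = (24.4 − -10.1)/2.926 = 11.79.
Precision τ = 1/σ² = 1/11.79² = 0.00719.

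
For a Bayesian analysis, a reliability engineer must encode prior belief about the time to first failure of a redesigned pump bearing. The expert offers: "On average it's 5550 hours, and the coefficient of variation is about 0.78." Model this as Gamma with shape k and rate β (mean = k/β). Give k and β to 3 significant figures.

For Gamma(k, rate β): mean = k/β, variance = k/β², so CV = 1/√k.
CV = 0.78, hence k = 1/CV² = 1.64.
Then β = k/mean = 1.64/5550 = 0.000296.

k ≈ 1.64, β ≈ 0.000296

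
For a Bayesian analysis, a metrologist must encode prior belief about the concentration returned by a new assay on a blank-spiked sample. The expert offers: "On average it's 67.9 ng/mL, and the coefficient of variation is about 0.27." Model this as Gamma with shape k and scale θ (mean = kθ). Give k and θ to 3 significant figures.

For Gamma(k, scale θ): mean = kθ, variance = kθ², so CV = 1/√k.
CV = 0.27, hence k = 1/CV² = 13.7.
Then θ = mean/k = 67.9/13.7 = 4.95.

k ≈ 13.7, θ ≈ 4.95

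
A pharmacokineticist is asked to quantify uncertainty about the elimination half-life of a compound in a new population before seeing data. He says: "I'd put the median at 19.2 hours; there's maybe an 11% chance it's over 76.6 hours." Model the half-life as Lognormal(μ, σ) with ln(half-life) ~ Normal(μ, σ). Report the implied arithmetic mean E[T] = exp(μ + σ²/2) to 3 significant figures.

E[T] ≈ 36.3 hours

If T ~ Lognormal(μ,σ) then ln T ~ Normal(μ,σ), so the p-quantile of ln T is μ + z_p·σ.
ln(19.2) = 2.955 and ln(76.6) = 4.339; z_{0.5} = 0, z_{0.89} = 1.227.
σ = (4.339 − 2.955)/(1.227 − (0)) = 1.128.
μ = 2.955 − (0)·1.128 = 2.955.
E[T] = exp(μ + σ²/2) = exp(2.955 + 0.6363) = 36.3 hours.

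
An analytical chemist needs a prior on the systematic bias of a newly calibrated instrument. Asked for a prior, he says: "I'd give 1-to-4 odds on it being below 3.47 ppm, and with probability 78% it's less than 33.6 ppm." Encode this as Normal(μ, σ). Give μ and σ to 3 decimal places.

μ = 19.183, σ = 18.670

The p-quantile of Normal(μ,σ) is μ + z_p·σ, with z_{0.2} = -0.8416 and z_{0.78} = 0.7722.
Eliminate σ: μ = (z₂·x₁ − z₁·x₂)/(z₂ − z₁) = (0.7722·3.47 − (-0.8416)·33.6)/1.614 = 19.183.
Then σ = (x₂ − x₁)/(z₂ − z₁) = (33.6 − 3.47)/1.614 = 18.670.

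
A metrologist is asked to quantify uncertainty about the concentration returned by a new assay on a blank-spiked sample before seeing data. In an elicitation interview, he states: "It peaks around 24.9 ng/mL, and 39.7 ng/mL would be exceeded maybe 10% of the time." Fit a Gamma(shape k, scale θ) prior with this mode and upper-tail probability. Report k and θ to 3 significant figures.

k ≈ 9.63, θ ≈ 2.89

Gamma(k,θ) with k>1 has mode (k−1)θ, so θ = 24.9/(k−1).
Need P(X < 39.7) = 0.9 with θ tied to k this way. Start at k = 2, θ = 24.9: P(X<39.7) ≈ 0.473.
Too low — raise k to concentrate. Iterating converges to k ≈ 9.63.
Then θ = 24.9/(9.63−1) ≈ 2.89.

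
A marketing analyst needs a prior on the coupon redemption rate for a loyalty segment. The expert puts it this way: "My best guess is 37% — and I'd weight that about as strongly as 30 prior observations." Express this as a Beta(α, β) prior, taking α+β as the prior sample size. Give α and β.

Under the effective-sample-size interpretation, Beta(α, β) has prior mean α/(α+β) and prior sample size α+β.
So α+β = 30 and α/(α+β) = 0.37, giving α = 0.37·30 = 11.1 and β = 30 − 11.1 = 18.9.

α = 11.1, β = 18.9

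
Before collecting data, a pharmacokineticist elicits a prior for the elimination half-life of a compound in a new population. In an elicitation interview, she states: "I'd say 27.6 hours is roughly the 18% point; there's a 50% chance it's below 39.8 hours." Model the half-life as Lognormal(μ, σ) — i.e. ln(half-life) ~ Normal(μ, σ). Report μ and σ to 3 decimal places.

μ ≈ 3.684, σ ≈ 0.400

If T ~ Lognormal(μ,σ) then ln T ~ Normal(μ,σ), so the p-quantile of ln T is μ + z_p·σ.
ln(27.6) = 3.318 and ln(39.8) = 3.684; z_{0.18} = -0.9154, z_{0.5} = 0.
σ = (3.684 − 3.318)/(0 − (-0.9154)) = 0.400.
μ = 3.318 − (-0.9154)·0.400 = 3.684.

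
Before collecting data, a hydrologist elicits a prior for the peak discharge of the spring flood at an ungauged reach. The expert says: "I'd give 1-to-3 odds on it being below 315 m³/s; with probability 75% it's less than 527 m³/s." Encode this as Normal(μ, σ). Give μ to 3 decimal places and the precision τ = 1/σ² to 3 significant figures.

μ = 421.000, τ = 4.05e-05

The p-quantile of Normal(μ,σ) is μ + z_p·σ, with z_{0.25} = -0.6745 and z_{0.75} = 0.6745.
Eliminate σ: μ = (z₂·x₁ − z₁·x₂)/(z₂ − z₁) = (0.6745·315 − (-0.6745)·527)/1.349 = 421.000.
Then σ = (x₂ − x₁)/(z₂ − z₁) = (527 − 315)/1.349 = 157.156.
Precision τ = 1/σ² = 1/157.2² = 4.05e-05.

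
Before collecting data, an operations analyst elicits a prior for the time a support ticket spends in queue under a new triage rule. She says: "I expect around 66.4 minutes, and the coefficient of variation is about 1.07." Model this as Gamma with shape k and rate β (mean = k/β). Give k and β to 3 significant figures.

k ≈ 0.873, β ≈ 0.0132

For Gamma(k, rate β): mean = k/β, variance = k/β², so CV = 1/√k.
CV = 1.07, hence k = 1/CV² = 0.873.
Then β = k/mean = 0.873/66.4 = 0.0132.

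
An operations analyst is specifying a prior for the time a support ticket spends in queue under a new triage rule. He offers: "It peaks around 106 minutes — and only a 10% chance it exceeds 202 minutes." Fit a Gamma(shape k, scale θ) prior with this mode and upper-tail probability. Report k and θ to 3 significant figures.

k ≈ 5.6, θ ≈ 23

Gamma(k,θ) with k>1 has mode (k−1)θ, so θ = 106/(k−1).
Need P(X < 202) = 0.9 with θ tied to k this way. Start at k = 2, θ = 106: P(X<202) ≈ 0.568.
Too low — raise k to concentrate. Iterating converges to k ≈ 5.6.
Then θ = 106/(5.6−1) ≈ 23.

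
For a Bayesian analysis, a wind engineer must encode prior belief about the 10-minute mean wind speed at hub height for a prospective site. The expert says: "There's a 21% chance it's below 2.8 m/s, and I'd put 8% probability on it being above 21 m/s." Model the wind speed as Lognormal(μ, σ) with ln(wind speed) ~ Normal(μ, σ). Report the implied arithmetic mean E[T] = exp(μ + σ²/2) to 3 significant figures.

E[T] ≈ 8.84 m/s

If T ~ Lognormal(μ,σ) then ln T ~ Normal(μ,σ), so the p-quantile of ln T is μ + z_p·σ.
ln(2.8) = 1.03 and ln(21) = 3.045; z_{0.21} = -0.8064, z_{0.92} = 1.405.
σ = (3.045 − 1.03)/(1.405 − (-0.8064)) = 0.911.
μ = 1.03 − (-0.8064)·0.911 = 1.764.
E[T] = exp(μ + σ²/2) = exp(1.764 + 0.4151) = 8.84 m/s.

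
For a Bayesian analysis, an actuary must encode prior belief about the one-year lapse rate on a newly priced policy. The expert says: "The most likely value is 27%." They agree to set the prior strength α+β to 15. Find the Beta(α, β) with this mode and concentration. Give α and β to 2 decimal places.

For α,β > 1 the Beta mode is (α−1)/(α+β−2). With α+β = 15, the mode is (α−1)/13.
Set (α−1)/13 = 0.27 → α = 1 + 0.27·13 = 4.51.
β = 15 − α = 10.49.

α = 4.51, β = 10.49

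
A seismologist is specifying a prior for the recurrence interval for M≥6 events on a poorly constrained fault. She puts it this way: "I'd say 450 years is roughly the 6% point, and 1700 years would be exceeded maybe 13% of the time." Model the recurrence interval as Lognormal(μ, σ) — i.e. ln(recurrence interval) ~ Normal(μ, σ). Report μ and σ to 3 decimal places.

μ ≈ 6.880, σ ≈ 0.496

If T ~ Lognormal(μ,σ) then ln T ~ Normal(μ,σ), so the p-quantile of ln T is μ + z_p·σ.
ln(450) = 6.109 and ln(1700) = 7.438; z_{0.06} = -1.555, z_{0.87} = 1.126.
σ = (7.438 − 6.109)/(1.126 − (-1.555)) = 0.496.
μ = 6.109 − (-1.555)·0.496 = 6.880.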